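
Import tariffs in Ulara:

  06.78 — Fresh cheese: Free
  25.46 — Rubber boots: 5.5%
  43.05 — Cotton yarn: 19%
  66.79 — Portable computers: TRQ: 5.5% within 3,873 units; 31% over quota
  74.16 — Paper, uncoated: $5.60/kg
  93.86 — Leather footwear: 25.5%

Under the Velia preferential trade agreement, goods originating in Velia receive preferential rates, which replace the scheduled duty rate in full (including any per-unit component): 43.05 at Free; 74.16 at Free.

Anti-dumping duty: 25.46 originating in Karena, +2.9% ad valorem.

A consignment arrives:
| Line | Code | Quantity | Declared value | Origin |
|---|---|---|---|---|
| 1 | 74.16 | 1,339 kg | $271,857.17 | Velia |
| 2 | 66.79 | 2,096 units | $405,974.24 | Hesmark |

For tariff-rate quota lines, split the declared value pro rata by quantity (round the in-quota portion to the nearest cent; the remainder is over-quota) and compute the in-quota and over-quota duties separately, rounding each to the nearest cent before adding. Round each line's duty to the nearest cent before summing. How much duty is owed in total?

$22,328.58

Line 1 (74.16, Velia, 1,339 kg, $271,857.17):
Base rate for 74.16 is $5.60/kg.
Origin Velia qualifies under the Ulara–Velia agreement and 74.16 is covered: preferential rate Free applies instead.
Duty = $271,857.17 × 0% = $0.00.
Line 2 (66.79, Hesmark, 2,096 units, $405,974.24):
Code 66.79 is under a tariff-rate quota (threshold 3,873 units). Quantity 2,096 units is within the quota, so the in-quota rate 5.5% applies to the full value.
Duty = $405,974.24 × 5.5% = $22,328.58.
Total = $0.00 + $22,328.58 = $22,328.58.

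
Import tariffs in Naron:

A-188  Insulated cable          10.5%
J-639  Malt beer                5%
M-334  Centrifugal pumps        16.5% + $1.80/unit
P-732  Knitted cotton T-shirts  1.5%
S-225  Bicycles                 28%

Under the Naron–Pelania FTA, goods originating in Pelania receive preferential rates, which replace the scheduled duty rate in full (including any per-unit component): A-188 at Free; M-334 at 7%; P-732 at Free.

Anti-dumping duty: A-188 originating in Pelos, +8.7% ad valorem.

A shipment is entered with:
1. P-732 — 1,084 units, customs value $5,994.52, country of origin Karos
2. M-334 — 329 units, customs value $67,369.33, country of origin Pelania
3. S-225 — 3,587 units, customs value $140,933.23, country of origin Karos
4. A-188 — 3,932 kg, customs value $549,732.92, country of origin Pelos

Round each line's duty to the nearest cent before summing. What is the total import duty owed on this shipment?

Line 1 (P-732, Karos, 1,084 units, $5,994.52):
Base rate for P-732 is 1.5%.
P-732 has an FTA preferential rate, but origin Karos is not Pelania; base rate stands.
Duty = $5,994.52 × 1.5% = $89.92.
Line 2 (M-334, Pelania, 329 units, $67,369.33):
Base rate for M-334 is 16.5% + $1.80/unit.
Origin Pelania qualifies under the Naron–Pelania agreement and M-334 is covered: preferential rate 7% applies instead.
Duty = $67,369.33 × 7% = $4,715.85.
Line 3 (S-225, Karos, 3,587 units, $140,933.23):
Base rate for S-225 is 28%.
Duty = $140,933.23 × 28% = $39,461.30.
Line 4 (A-188, Pelos, 3,932 kg, $549,732.92):
Base rate for A-188 is 10.5%.
A-188 has an FTA preferential rate, but origin Pelos is not Pelania; base rate stands.
Additional duty on A-188 from Pelos: +8.7%. Applied ad valorem rate: 10.5% + 8.7% = 19.2%.
Duty = $549,732.92 × 19.2% = $105,548.72.
Total = $89.92 + $4,715.85 + $39,461.30 + $105,548.72 = $149,815.79.

$149,815.79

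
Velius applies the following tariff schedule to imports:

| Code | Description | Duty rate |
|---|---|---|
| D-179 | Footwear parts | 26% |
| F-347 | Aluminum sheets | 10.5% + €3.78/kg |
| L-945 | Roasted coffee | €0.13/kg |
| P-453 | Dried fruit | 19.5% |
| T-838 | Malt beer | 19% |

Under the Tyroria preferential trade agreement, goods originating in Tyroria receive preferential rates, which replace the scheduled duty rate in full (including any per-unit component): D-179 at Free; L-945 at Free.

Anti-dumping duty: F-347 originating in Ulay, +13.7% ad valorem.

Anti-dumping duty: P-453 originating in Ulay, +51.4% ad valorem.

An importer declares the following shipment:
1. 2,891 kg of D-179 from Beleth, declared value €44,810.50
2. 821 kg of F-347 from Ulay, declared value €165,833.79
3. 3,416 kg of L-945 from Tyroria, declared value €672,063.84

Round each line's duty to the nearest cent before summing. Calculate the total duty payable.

€54,885.89

Line 1 (D-179, Beleth, 2,891 kg, €44,810.50):
Base rate for D-179 is 26%.
D-179 has an FTA preferential rate, but origin Beleth is not Tyroria; base rate stands.
Duty = €44,810.50 × 26% = €11,650.73.
Line 2 (F-347, Ulay, 821 kg, €165,833.79):
Base rate for F-347 is 10.5% + €3.78/kg.
Additional duty on F-347 from Ulay: +13.7%. Applied ad valorem rate: 10.5% + 13.7% = 24.2%.
Duty = €165,833.79 × 24.2% + 821 × €3.78 = €43,235.16.
Line 3 (L-945, Tyroria, 3,416 kg, €672,063.84):
Base rate for L-945 is €0.13/kg.
Origin Tyroria qualifies under the Velius–Tyroria agreement and L-945 is covered: preferential rate Free applies instead.
Duty = €672,063.84 × 0% = €0.00.
Total = €11,650.73 + €43,235.16 + €0.00 = €54,885.89.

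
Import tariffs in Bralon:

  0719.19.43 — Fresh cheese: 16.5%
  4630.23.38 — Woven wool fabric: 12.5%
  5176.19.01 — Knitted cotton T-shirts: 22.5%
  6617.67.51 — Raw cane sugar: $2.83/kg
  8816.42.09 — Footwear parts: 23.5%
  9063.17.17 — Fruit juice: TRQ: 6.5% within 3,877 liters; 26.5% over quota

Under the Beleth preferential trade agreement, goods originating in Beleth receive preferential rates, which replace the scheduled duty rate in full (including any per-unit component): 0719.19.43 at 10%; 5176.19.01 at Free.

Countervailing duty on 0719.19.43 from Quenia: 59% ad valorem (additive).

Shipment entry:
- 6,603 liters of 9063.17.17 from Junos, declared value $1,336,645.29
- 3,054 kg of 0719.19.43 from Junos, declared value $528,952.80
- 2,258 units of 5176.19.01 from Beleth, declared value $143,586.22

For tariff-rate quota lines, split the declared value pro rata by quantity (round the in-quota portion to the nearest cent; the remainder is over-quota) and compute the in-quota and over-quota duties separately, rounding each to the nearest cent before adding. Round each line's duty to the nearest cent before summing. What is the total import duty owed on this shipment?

$284,523.99

Line 1 (9063.17.17, Junos, 6,603 liters, $1,336,645.29):
Code 9063.17.17 is under a tariff-rate quota (threshold 3,877 liters). In-quota: 3,877 liters at 6.5%; over-quota: 2,726 liters at 26.5%.
Pro-rata value split: in-quota = $1,336,645.29 × 3,877/6,603 = $784,821.11; over-quota = $1,336,645.29 − $784,821.11 = $551,824.18.
In-quota duty = $784,821.11 × 6.5% = $51,013.37. Over-quota duty = $551,824.18 × 26.5% = $146,233.41.
Line duty = $51,013.37 + $146,233.41 = $197,246.78.
Line 2 (0719.19.43, Junos, 3,054 kg, $528,952.80):
Base rate for 0719.19.43 is 16.5%.
0719.19.43 has an FTA preferential rate, but origin Junos is not Beleth; base rate stands.
The additional-duty order on 0719.19.43 targets Quenia, not Junos; it does not apply.
Duty = $528,952.80 × 16.5% = $87,277.21.
Line 3 (5176.19.01, Beleth, 2,258 units, $143,586.22):
Base rate for 5176.19.01 is 22.5%.
Origin Beleth qualifies under the Bralon–Beleth agreement and 5176.19.01 is covered: preferential rate Free applies instead.
Duty = $143,586.22 × 0% = $0.00.
Total = $197,246.78 + $87,277.21 + $0.00 = $284,523.99.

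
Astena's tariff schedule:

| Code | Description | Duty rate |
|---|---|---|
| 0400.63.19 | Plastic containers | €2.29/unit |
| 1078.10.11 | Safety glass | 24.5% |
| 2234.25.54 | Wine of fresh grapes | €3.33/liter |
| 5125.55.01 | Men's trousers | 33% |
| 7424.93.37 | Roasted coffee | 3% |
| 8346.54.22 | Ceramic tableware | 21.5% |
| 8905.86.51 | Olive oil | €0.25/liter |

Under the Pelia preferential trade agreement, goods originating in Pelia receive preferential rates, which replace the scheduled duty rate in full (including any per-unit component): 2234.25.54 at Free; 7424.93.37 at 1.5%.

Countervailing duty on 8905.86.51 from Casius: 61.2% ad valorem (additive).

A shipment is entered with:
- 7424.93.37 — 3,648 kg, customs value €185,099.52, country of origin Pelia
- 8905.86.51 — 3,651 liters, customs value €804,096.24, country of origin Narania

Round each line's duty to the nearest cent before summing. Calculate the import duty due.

€3,689.24

Line 1 (7424.93.37, Pelia, 3,648 kg, €185,099.52):
Base rate for 7424.93.37 is 3%.
Origin Pelia qualifies under the Astena–Pelia agreement and 7424.93.37 is covered: preferential rate 1.5% applies instead.
Duty = €185,099.52 × 1.5% = €2,776.49.
Line 2 (8905.86.51, Narania, 3,651 liters, €804,096.24):
Base rate for 8905.86.51 is €0.25/liter.
The additional-duty order on 8905.86.51 targets Casius, not Narania; it does not apply.
Duty = 3,651 × €0.25 = €912.75.
Total = €2,776.49 + €912.75 = €3,689.24.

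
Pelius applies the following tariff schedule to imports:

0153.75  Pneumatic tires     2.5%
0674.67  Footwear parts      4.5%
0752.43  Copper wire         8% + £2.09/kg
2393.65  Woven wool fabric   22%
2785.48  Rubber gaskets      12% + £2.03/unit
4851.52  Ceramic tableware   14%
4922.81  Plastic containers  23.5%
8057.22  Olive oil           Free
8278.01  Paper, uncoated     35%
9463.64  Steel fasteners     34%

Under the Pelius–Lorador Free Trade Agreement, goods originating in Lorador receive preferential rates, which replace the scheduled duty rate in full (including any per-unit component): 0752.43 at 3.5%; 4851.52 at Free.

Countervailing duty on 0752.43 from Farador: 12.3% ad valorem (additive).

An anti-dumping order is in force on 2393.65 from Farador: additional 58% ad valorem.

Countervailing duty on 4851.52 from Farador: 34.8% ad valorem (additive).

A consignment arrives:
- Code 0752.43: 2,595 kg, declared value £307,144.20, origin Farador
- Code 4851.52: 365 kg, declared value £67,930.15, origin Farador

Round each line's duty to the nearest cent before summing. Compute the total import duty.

Line 1 (0752.43, Farador, 2,595 kg, £307,144.20):
Base rate for 0752.43 is 8% + £2.09/kg.
0752.43 has an FTA preferential rate, but origin Farador is not Lorador; base rate stands.
Additional duty on 0752.43 from Farador: +12.3%. Applied ad valorem rate: 8% + 12.3% = 20.3%.
Duty = £307,144.20 × 20.3% + 2,595 × £2.09 = £67,773.82.
Line 2 (4851.52, Farador, 365 kg, £67,930.15):
Base rate for 4851.52 is 14%.
4851.52 has an FTA preferential rate, but origin Farador is not Lorador; base rate stands.
Additional duty on 4851.52 from Farador: +34.8%. Applied ad valorem rate: 14% + 34.8% = 48.8%.
Duty = £67,930.15 × 48.8% = £33,149.91.
Total = £67,773.82 + £33,149.91 = £100,923.73.

£100,923.73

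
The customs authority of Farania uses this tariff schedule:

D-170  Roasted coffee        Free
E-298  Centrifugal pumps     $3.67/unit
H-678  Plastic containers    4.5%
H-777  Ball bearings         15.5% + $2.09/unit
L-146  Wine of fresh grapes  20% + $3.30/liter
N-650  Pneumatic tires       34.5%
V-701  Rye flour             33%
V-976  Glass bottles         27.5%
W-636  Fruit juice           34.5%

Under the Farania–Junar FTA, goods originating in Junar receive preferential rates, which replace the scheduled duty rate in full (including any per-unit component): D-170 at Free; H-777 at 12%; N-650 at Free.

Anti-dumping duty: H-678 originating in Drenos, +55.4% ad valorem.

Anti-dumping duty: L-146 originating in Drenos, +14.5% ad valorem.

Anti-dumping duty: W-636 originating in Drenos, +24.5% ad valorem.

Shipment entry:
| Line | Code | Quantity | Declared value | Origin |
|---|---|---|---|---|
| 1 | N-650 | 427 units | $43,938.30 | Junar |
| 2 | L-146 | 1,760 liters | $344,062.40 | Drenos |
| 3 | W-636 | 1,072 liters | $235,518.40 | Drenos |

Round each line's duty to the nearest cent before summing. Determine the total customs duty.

$263,465.39

Line 1 (N-650, Junar, 427 units, $43,938.30):
Base rate for N-650 is 34.5%.
Origin Junar qualifies under the Farania–Junar agreement and N-650 is covered: preferential rate Free applies instead.
Duty = $43,938.30 × 0% = $0.00.
Line 2 (L-146, Drenos, 1,760 liters, $344,062.40):
Base rate for L-146 is 20% + $3.30/liter.
Additional duty on L-146 from Drenos: +14.5%. Applied ad valorem rate: 20% + 14.5% = 34.5%.
Duty = $344,062.40 × 34.5% + 1,760 × $3.30 = $124,509.53.
Line 3 (W-636, Drenos, 1,072 liters, $235,518.40):
Base rate for W-636 is 34.5%.
Additional duty on W-636 from Drenos: +24.5%. Applied ad valorem rate: 34.5% + 24.5% = 59%.
Duty = $235,518.40 × 59% = $138,955.86.
Total = $0.00 + $124,509.53 + $138,955.86 = $263,465.39.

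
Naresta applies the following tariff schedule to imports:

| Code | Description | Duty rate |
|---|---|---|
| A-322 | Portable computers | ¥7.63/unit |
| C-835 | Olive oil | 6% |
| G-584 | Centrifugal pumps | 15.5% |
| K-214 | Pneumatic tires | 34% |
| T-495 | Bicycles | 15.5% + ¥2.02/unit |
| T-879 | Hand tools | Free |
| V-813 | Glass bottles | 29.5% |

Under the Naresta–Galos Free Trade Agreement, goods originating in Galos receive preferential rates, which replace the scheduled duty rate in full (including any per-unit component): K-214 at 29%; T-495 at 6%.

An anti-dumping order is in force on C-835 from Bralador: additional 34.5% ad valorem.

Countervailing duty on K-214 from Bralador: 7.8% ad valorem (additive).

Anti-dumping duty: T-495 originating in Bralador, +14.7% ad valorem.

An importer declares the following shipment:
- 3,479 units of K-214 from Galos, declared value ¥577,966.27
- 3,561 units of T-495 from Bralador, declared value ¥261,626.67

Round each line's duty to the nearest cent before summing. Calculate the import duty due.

¥253,814.69

Line 1 (K-214, Galos, 3,479 units, ¥577,966.27):
Base rate for K-214 is 34%.
Origin Galos qualifies under the Naresta–Galos agreement and K-214 is covered: preferential rate 29% applies instead.
The additional-duty order on K-214 targets Bralador, not Galos; it does not apply.
Duty = ¥577,966.27 × 29% = ¥167,610.22.
Line 2 (T-495, Bralador, 3,561 units, ¥261,626.67):
Base rate for T-495 is 15.5% + ¥2.02/unit.
T-495 has an FTA preferential rate, but origin Bralador is not Galos; base rate stands.
Additional duty on T-495 from Bralador: +14.7%. Applied ad valorem rate: 15.5% + 14.7% = 30.2%.
Duty = ¥261,626.67 × 30.2% + 3,561 × ¥2.02 = ¥86,204.47.
Total = ¥167,610.22 + ¥86,204.47 = ¥253,814.69.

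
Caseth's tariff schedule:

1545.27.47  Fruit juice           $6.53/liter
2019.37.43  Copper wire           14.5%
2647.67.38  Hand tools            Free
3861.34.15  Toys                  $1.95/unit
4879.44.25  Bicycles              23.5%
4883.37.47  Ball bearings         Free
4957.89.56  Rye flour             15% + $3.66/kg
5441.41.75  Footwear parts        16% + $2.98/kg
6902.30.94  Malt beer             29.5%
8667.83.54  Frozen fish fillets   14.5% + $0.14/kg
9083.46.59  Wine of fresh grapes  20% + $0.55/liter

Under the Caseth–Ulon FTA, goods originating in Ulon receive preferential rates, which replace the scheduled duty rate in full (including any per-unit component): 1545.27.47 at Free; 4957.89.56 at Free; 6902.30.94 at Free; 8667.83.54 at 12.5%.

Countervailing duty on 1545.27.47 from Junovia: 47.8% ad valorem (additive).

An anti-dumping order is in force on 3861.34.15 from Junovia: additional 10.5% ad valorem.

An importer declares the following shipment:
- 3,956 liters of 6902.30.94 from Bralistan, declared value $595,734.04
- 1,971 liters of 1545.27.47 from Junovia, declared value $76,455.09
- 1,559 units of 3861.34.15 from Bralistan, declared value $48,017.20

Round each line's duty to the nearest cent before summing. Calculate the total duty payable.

Line 1 (6902.30.94, Bralistan, 3,956 liters, $595,734.04):
Base rate for 6902.30.94 is 29.5%.
6902.30.94 has an FTA preferential rate, but origin Bralistan is not Ulon; base rate stands.
Duty = $595,734.04 × 29.5% = $175,741.54.
Line 2 (1545.27.47, Junovia, 1,971 liters, $76,455.09):
Base rate for 1545.27.47 is $6.53/liter.
1545.27.47 has an FTA preferential rate, but origin Junovia is not Ulon; base rate stands.
Additional duty on 1545.27.47 from Junovia: +47.8% ad valorem. Applied ad valorem rate = 47.8%.
Duty = $76,455.09 × 47.8% + 1,971 × $6.53 = $49,416.16.
Line 3 (3861.34.15, Bralistan, 1,559 units, $48,017.20):
Base rate for 3861.34.15 is $1.95/unit.
The additional-duty order on 3861.34.15 targets Junovia, not Bralistan; it does not apply.
Duty = 1,559 × $1.95 = $3,040.05.
Total = $175,741.54 + $49,416.16 + $3,040.05 = $228,197.75.

$228,197.75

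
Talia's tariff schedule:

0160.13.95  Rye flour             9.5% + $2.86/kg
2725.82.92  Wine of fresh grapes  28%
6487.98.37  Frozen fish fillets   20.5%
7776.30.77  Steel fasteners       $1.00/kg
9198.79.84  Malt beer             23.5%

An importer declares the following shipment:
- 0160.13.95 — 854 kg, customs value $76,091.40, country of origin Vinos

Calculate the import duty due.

$9,671.12

Line 1 (0160.13.95, Vinos, 854 kg, $76,091.40):
Base rate for 0160.13.95 is 9.5% + $2.86/kg.
Duty = $76,091.40 × 9.5% + 854 × $2.86 = $9,671.12.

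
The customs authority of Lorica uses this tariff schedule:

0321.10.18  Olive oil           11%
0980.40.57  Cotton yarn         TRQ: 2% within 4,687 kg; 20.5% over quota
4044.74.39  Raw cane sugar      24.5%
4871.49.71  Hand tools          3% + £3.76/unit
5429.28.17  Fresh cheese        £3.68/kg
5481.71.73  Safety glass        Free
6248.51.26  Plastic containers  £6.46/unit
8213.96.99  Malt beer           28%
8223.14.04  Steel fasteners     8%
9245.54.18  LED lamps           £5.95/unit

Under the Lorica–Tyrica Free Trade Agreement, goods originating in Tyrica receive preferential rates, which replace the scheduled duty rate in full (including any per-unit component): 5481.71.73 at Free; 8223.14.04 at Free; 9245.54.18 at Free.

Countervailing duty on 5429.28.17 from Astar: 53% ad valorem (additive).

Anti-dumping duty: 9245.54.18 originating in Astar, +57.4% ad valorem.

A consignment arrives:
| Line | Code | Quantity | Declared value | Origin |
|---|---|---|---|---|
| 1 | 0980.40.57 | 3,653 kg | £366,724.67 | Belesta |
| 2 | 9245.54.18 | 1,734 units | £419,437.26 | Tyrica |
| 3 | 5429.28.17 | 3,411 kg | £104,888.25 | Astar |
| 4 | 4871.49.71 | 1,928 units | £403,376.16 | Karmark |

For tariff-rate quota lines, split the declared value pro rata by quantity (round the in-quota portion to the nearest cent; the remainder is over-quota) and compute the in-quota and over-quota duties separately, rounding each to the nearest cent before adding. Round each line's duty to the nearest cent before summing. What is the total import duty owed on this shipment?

Line 1 (0980.40.57, Belesta, 3,653 kg, £366,724.67):
Code 0980.40.57 is under a tariff-rate quota (threshold 4,687 kg). Quantity 3,653 kg is within the quota, so the in-quota rate 2% applies to the full value.
Duty = £366,724.67 × 2% = £7,334.49.
Line 2 (9245.54.18, Tyrica, 1,734 units, £419,437.26):
Base rate for 9245.54.18 is £5.95/unit.
Origin Tyrica qualifies under the Lorica–Tyrica agreement and 9245.54.18 is covered: preferential rate Free applies instead.
The additional-duty order on 9245.54.18 targets Astar, not Tyrica; it does not apply.
Duty = £419,437.26 × 0% = £0.00.
Line 3 (5429.28.17, Astar, 3,411 kg, £104,888.25):
Base rate for 5429.28.17 is £3.68/kg.
Additional duty on 5429.28.17 from Astar: +53% ad valorem. Applied ad valorem rate = 53%.
Duty = £104,888.25 × 53% + 3,411 × £3.68 = £68,143.25.
Line 4 (4871.49.71, Karmark, 1,928 units, £403,376.16):
Base rate for 4871.49.71 is 3% + £3.76/unit.
Duty = £403,376.16 × 3% + 1,928 × £3.76 = £19,350.56.
Total = £7,334.49 + £0.00 + £68,143.25 + £19,350.56 = £94,828.30.

£94,828.30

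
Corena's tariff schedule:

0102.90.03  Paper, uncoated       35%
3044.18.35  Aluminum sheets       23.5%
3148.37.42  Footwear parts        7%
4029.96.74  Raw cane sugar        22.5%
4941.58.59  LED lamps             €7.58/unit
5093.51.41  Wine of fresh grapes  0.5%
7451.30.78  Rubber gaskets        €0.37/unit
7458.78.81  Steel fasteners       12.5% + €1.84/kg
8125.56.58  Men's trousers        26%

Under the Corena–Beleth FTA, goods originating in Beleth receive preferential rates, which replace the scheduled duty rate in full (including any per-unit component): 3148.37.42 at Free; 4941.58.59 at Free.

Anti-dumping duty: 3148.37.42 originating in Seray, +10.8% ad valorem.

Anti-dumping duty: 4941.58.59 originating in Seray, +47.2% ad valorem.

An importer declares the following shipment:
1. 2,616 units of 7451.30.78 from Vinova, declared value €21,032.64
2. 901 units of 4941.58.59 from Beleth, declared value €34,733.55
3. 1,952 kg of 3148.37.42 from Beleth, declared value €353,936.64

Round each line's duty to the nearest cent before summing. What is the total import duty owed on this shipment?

€967.92

Line 1 (7451.30.78, Vinova, 2,616 units, €21,032.64):
Base rate for 7451.30.78 is €0.37/unit.
Duty = 2,616 × €0.37 = €967.92.
Line 2 (4941.58.59, Beleth, 901 units, €34,733.55):
Base rate for 4941.58.59 is €7.58/unit.
Origin Beleth qualifies under the Corena–Beleth agreement and 4941.58.59 is covered: preferential rate Free applies instead.
The additional-duty order on 4941.58.59 targets Seray, not Beleth; it does not apply.
Duty = €34,733.55 × 0% = €0.00.
Line 3 (3148.37.42, Beleth, 1,952 kg, €353,936.64):
Base rate for 3148.37.42 is 7%.
Origin Beleth qualifies under the Corena–Beleth agreement and 3148.37.42 is covered: preferential rate Free applies instead.
The additional-duty order on 3148.37.42 targets Seray, not Beleth; it does not apply.
Duty = €353,936.64 × 0% = €0.00.
Total = €967.92 + €0.00 + €0.00 = €967.92.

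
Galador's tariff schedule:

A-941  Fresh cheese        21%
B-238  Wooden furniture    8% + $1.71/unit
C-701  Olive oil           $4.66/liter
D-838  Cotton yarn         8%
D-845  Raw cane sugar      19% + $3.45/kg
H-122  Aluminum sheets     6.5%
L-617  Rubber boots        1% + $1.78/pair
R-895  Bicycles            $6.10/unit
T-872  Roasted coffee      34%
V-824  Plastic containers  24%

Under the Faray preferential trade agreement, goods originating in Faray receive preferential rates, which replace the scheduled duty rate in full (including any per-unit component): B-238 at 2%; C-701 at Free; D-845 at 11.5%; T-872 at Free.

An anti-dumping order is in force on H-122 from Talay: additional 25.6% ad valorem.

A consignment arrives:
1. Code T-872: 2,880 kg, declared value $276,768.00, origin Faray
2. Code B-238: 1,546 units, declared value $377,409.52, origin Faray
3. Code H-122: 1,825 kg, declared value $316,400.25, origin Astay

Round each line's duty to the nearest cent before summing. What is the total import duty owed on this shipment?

Line 1 (T-872, Faray, 2,880 kg, $276,768.00):
Base rate for T-872 is 34%.
Origin Faray qualifies under the Galador–Faray agreement and T-872 is covered: preferential rate Free applies instead.
Duty = $276,768.00 × 0% = $0.00.
Line 2 (B-238, Faray, 1,546 units, $377,409.52):
Base rate for B-238 is 8% + $1.71/unit.
Origin Faray qualifies under the Galador–Faray agreement and B-238 is covered: preferential rate 2% applies instead.
Duty = $377,409.52 × 2% = $7,548.19.
Line 3 (H-122, Astay, 1,825 kg, $316,400.25):
Base rate for H-122 is 6.5%.
The additional-duty order on H-122 targets Talay, not Astay; it does not apply.
Duty = $316,400.25 × 6.5% = $20,566.02.
Total = $0.00 + $7,548.19 + $20,566.02 = $28,114.21.

$28,114.21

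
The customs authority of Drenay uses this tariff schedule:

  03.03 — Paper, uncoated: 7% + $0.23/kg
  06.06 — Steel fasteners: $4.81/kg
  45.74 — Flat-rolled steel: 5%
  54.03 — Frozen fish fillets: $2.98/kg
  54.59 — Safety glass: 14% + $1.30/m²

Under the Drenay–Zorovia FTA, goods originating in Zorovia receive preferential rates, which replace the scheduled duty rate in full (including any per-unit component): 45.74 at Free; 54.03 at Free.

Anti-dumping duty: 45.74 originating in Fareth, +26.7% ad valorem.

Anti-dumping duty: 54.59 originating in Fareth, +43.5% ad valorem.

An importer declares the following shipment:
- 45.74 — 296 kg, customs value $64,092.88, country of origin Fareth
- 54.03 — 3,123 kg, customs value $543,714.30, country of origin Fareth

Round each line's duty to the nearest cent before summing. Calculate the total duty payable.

$29,623.98

Line 1 (45.74, Fareth, 296 kg, $64,092.88):
Base rate for 45.74 is 5%.
45.74 has an FTA preferential rate, but origin Fareth is not Zorovia; base rate stands.
Additional duty on 45.74 from Fareth: +26.7%. Applied ad valorem rate: 5% + 26.7% = 31.7%.
Duty = $64,092.88 × 31.7% = $20,317.44.
Line 2 (54.03, Fareth, 3,123 kg, $543,714.30):
Base rate for 54.03 is $2.98/kg.
54.03 has an FTA preferential rate, but origin Fareth is not Zorovia; base rate stands.
Duty = 3,123 × $2.98 = $9,306.54.
Total = $20,317.44 + $9,306.54 = $29,623.98.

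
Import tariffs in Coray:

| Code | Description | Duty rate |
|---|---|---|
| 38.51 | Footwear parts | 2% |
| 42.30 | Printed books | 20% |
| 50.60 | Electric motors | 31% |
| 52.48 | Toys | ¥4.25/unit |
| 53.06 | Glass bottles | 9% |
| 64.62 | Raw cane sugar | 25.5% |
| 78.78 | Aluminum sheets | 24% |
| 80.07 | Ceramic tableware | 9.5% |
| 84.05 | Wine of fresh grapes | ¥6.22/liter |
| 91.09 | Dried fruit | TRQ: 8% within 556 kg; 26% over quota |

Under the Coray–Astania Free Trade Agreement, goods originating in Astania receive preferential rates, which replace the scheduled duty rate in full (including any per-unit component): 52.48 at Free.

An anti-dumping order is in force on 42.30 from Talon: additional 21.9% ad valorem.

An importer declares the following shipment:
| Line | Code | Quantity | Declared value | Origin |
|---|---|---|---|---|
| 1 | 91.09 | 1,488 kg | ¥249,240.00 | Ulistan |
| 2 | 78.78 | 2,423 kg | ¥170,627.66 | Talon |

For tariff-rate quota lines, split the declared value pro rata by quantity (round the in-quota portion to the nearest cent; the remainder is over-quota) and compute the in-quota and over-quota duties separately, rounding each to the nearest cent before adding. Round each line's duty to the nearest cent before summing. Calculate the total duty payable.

Line 1 (91.09, Ulistan, 1,488 kg, ¥249,240.00):
Code 91.09 is under a tariff-rate quota (threshold 556 kg). In-quota: 556 kg at 8%; over-quota: 932 kg at 26%.
Pro-rata value split: in-quota = ¥249,240.00 × 556/1,488 = ¥93,130.00; over-quota = ¥249,240.00 − ¥93,130.00 = ¥156,110.00.
In-quota duty = ¥93,130.00 × 8% = ¥7,450.40. Over-quota duty = ¥156,110.00 × 26% = ¥40,588.60.
Line duty = ¥7,450.40 + ¥40,588.60 = ¥48,039.00.
Line 2 (78.78, Talon, 2,423 kg, ¥170,627.66):
Base rate for 78.78 is 24%.
Duty = ¥170,627.66 × 24% = ¥40,950.64.
Total = ¥48,039.00 + ¥40,950.64 = ¥88,989.64.

¥88,989.64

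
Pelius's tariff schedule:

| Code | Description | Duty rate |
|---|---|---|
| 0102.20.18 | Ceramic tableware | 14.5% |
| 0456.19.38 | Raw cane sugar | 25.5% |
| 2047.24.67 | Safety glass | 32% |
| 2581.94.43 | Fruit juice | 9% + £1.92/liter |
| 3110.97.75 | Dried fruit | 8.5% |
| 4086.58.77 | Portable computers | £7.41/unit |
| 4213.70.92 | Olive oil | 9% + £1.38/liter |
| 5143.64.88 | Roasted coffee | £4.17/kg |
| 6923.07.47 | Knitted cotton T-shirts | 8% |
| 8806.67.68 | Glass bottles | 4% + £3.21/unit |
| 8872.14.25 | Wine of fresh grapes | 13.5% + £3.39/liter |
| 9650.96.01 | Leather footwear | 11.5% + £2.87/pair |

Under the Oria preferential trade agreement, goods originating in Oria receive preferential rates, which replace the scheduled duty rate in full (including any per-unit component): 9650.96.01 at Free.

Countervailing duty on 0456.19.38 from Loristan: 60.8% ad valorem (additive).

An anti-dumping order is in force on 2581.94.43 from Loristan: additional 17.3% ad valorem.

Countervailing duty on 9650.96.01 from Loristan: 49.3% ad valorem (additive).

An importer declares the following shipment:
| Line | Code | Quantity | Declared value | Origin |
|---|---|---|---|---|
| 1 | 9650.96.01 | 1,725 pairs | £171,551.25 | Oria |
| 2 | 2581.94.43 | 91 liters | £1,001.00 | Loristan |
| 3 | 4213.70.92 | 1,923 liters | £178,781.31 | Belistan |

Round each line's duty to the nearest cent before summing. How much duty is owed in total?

£19,182.04

Line 1 (9650.96.01, Oria, 1,725 pairs, £171,551.25):
Base rate for 9650.96.01 is 11.5% + £2.87/pair.
Origin Oria qualifies under the Pelius–Oria agreement and 9650.96.01 is covered: preferential rate Free applies instead.
The additional-duty order on 9650.96.01 targets Loristan, not Oria; it does not apply.
Duty = £171,551.25 × 0% = £0.00.
Line 2 (2581.94.43, Loristan, 91 liters, £1,001.00):
Base rate for 2581.94.43 is 9% + £1.92/liter.
Additional duty on 2581.94.43 from Loristan: +17.3%. Applied ad valorem rate: 9% + 17.3% = 26.3%.
Duty = £1,001.00 × 26.3% + 91 × £1.92 = £437.98.
Line 3 (4213.70.92, Belistan, 1,923 liters, £178,781.31):
Base rate for 4213.70.92 is 9% + £1.38/liter.
Duty = £178,781.31 × 9% + 1,923 × £1.38 = £18,744.06.
Total = £0.00 + £437.98 + £18,744.06 = £19,182.04.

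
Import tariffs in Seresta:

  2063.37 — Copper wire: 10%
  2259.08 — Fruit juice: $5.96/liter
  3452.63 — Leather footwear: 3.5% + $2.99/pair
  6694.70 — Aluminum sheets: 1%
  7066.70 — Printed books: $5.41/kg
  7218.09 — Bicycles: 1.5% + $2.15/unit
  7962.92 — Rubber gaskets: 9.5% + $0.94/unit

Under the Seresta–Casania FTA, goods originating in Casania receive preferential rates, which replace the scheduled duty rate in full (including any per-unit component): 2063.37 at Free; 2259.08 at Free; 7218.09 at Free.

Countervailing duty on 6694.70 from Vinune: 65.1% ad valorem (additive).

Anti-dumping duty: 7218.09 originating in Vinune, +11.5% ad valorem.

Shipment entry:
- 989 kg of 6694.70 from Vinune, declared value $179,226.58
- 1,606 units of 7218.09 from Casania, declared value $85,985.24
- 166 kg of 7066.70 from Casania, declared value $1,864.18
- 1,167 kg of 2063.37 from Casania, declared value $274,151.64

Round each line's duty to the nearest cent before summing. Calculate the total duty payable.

Line 1 (6694.70, Vinune, 989 kg, $179,226.58):
Base rate for 6694.70 is 1%.
Additional duty on 6694.70 from Vinune: +65.1%. Applied ad valorem rate: 1% + 65.1% = 66.1%.
Duty = $179,226.58 × 66.1% = $118,468.77.
Line 2 (7218.09, Casania, 1,606 units, $85,985.24):
Base rate for 7218.09 is 1.5% + $2.15/unit.
Origin Casania qualifies under the Seresta–Casania agreement and 7218.09 is covered: preferential rate Free applies instead.
The additional-duty order on 7218.09 targets Vinune, not Casania; it does not apply.
Duty = $85,985.24 × 0% = $0.00.
Line 3 (7066.70, Casania, 166 kg, $1,864.18):
Base rate for 7066.70 is $5.41/kg.
Origin Casania is the FTA partner but 7066.70 is not on the preference list; base rate stands.
Duty = 166 × $5.41 = $898.06.
Line 4 (2063.37, Casania, 1,167 kg, $274,151.64):
Base rate for 2063.37 is 10%.
Origin Casania qualifies under the Seresta–Casania agreement and 2063.37 is covered: preferential rate Free applies instead.
Duty = $274,151.64 × 0% = $0.00.
Total = $118,468.77 + $0.00 + $898.06 + $0.00 = $119,366.83.

$119,366.83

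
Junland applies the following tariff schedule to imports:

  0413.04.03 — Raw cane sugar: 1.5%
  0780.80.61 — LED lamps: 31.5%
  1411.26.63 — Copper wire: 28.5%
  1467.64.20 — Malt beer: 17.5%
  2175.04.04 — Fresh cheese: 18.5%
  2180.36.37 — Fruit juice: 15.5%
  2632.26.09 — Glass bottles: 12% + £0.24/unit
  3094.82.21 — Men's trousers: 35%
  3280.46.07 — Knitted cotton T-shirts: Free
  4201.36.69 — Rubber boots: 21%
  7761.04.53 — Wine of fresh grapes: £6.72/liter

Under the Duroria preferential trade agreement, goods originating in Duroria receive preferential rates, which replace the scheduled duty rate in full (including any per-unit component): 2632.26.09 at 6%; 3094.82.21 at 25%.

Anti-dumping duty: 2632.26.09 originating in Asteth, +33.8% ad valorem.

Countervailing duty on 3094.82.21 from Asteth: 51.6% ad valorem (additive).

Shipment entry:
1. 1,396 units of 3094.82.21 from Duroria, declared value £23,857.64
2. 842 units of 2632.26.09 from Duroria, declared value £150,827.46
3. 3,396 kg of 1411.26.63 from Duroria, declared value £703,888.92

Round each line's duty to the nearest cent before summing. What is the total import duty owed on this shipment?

£215,622.40

Line 1 (3094.82.21, Duroria, 1,396 units, £23,857.64):
Base rate for 3094.82.21 is 35%.
Origin Duroria qualifies under the Junland–Duroria agreement and 3094.82.21 is covered: preferential rate 25% applies instead.
The additional-duty order on 3094.82.21 targets Asteth, not Duroria; it does not apply.
Duty = £23,857.64 × 25% = £5,964.41.
Line 2 (2632.26.09, Duroria, 842 units, £150,827.46):
Base rate for 2632.26.09 is 12% + £0.24/unit.
Origin Duroria qualifies under the Junland–Duroria agreement and 2632.26.09 is covered: preferential rate 6% applies instead.
The additional-duty order on 2632.26.09 targets Asteth, not Duroria; it does not apply.
Duty = £150,827.46 × 6% = £9,049.65.
Line 3 (1411.26.63, Duroria, 3,396 kg, £703,888.92):
Base rate for 1411.26.63 is 28.5%.
Origin Duroria is the FTA partner but 1411.26.63 is not on the preference list; base rate stands.
Duty = £703,888.92 × 28.5% = £200,608.34.
Total = £5,964.41 + £9,049.65 + £200,608.34 = £215,622.40.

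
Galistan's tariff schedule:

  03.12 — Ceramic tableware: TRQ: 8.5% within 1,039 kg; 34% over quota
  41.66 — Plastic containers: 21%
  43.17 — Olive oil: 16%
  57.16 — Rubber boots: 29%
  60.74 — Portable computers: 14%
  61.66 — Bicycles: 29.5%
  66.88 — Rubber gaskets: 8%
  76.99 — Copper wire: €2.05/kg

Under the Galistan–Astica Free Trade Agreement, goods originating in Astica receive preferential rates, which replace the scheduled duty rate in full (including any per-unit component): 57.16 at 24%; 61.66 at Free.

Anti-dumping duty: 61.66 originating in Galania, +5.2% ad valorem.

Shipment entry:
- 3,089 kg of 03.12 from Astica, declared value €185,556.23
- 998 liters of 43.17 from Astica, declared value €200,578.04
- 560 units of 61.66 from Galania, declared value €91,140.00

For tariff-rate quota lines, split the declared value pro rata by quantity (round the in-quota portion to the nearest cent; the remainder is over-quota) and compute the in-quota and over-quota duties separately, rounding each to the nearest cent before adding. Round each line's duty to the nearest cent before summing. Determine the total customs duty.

€110,891.94

Line 1 (03.12, Astica, 3,089 kg, €185,556.23):
Code 03.12 is under a tariff-rate quota (threshold 1,039 kg). In-quota: 1,039 kg at 8.5%; over-quota: 2,050 kg at 34%.
Pro-rata value split: in-quota = €185,556.23 × 1,039/3,089 = €62,412.73; over-quota = €185,556.23 − €62,412.73 = €123,143.50.
In-quota duty = €62,412.73 × 8.5% = €5,305.08. Over-quota duty = €123,143.50 × 34% = €41,868.79.
Line duty = €5,305.08 + €41,868.79 = €47,173.87.
Line 2 (43.17, Astica, 998 liters, €200,578.04):
Base rate for 43.17 is 16%.
Origin Astica is the FTA partner but 43.17 is not on the preference list; base rate stands.
Duty = €200,578.04 × 16% = €32,092.49.
Line 3 (61.66, Galania, 560 units, €91,140.00):
Base rate for 61.66 is 29.5%.
61.66 has an FTA preferential rate, but origin Galania is not Astica; base rate stands.
Additional duty on 61.66 from Galania: +5.2%. Applied ad valorem rate: 29.5% + 5.2% = 34.7%.
Duty = €91,140.00 × 34.7% = €31,625.58.
Total = €47,173.87 + €32,092.49 + €31,625.58 = €110,891.94.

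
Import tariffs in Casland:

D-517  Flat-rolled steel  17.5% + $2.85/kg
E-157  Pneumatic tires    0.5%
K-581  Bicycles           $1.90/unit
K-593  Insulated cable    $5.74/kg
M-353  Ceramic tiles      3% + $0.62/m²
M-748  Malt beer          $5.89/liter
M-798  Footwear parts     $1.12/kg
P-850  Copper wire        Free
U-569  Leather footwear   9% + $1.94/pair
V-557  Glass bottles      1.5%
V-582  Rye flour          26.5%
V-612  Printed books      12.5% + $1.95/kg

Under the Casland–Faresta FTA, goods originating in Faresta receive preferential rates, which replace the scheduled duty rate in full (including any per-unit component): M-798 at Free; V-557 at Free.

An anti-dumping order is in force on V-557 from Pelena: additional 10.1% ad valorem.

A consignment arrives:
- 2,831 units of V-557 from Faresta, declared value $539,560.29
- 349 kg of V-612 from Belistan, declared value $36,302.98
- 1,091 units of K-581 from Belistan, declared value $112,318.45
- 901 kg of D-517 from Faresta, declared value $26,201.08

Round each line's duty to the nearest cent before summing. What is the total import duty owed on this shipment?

$14,444.36

Line 1 (V-557, Faresta, 2,831 units, $539,560.29):
Base rate for V-557 is 1.5%.
Origin Faresta qualifies under the Casland–Faresta agreement and V-557 is covered: preferential rate Free applies instead.
The additional-duty order on V-557 targets Pelena, not Faresta; it does not apply.
Duty = $539,560.29 × 0% = $0.00.
Line 2 (V-612, Belistan, 349 kg, $36,302.98):
Base rate for V-612 is 12.5% + $1.95/kg.
Duty = $36,302.98 × 12.5% + 349 × $1.95 = $5,218.42.
Line 3 (K-581, Belistan, 1,091 units, $112,318.45):
Base rate for K-581 is $1.90/unit.
Duty = 1,091 × $1.90 = $2,072.90.
Line 4 (D-517, Faresta, 901 kg, $26,201.08):
Base rate for D-517 is 17.5% + $2.85/kg.
Origin Faresta is the FTA partner but D-517 is not on the preference list; base rate stands.
Duty = $26,201.08 × 17.5% + 901 × $2.85 = $7,153.04.
Total = $0.00 + $5,218.42 + $2,072.90 + $7,153.04 = $14,444.36.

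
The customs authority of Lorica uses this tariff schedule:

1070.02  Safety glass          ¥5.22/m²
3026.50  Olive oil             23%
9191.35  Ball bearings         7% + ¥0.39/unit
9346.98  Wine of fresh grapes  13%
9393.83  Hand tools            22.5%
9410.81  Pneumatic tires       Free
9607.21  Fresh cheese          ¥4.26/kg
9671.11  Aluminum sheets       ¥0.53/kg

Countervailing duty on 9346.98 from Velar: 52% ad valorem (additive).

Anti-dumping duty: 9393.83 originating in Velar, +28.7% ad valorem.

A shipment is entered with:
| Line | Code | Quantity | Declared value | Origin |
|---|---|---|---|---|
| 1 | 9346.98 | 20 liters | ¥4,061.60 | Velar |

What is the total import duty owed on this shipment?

Line 1 (9346.98, Velar, 20 liters, ¥4,061.60):
Base rate for 9346.98 is 13%.
Additional duty on 9346.98 from Velar: +52%. Applied ad valorem rate: 13% + 52% = 65%.
Duty = ¥4,061.60 × 65% = ¥2,640.04.

¥2,640.04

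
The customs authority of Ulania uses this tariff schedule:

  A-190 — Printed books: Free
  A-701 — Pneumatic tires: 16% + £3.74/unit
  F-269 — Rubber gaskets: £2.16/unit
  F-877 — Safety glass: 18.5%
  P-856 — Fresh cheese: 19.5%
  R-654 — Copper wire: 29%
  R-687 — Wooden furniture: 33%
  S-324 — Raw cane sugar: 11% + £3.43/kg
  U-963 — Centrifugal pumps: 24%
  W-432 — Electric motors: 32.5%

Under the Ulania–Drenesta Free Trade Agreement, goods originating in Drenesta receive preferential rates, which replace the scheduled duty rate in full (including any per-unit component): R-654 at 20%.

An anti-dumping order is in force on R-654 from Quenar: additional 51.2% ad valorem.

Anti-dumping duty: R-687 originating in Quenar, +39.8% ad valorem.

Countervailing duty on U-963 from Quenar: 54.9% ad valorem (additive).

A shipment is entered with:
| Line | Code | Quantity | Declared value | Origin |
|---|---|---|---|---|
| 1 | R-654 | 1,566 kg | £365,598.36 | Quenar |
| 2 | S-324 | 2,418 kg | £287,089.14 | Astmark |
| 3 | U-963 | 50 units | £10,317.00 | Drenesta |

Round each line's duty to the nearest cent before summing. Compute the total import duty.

£335,559.51

Line 1 (R-654, Quenar, 1,566 kg, £365,598.36):
Base rate for R-654 is 29%.
R-654 has an FTA preferential rate, but origin Quenar is not Drenesta; base rate stands.
Additional duty on R-654 from Quenar: +51.2%. Applied ad valorem rate: 29% + 51.2% = 80.2%.
Duty = £365,598.36 × 80.2% = £293,209.88.
Line 2 (S-324, Astmark, 2,418 kg, £287,089.14):
Base rate for S-324 is 11% + £3.43/kg.
Duty = £287,089.14 × 11% + 2,418 × £3.43 = £39,873.55.
Line 3 (U-963, Drenesta, 50 units, £10,317.00):
Base rate for U-963 is 24%.
Origin Drenesta is the FTA partner but U-963 is not on the preference list; base rate stands.
The additional-duty order on U-963 targets Quenar, not Drenesta; it does not apply.
Duty = £10,317.00 × 24% = £2,476.08.
Total = £293,209.88 + £39,873.55 + £2,476.08 = £335,559.51.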